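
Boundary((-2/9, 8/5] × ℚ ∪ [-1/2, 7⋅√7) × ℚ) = [-1/2, 7⋅√7] × ℝ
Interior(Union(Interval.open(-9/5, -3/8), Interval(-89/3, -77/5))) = Union(Interval.open(-89/3, -77/5), Interval.open(-9/5, -3/8))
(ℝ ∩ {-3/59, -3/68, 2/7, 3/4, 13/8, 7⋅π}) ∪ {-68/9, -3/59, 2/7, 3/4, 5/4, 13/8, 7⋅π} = {-68/9, -3/59, -3/68, 2/7, 3/4, 5/4, 13/8, 7⋅π}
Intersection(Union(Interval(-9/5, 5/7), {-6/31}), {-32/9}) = EmptySet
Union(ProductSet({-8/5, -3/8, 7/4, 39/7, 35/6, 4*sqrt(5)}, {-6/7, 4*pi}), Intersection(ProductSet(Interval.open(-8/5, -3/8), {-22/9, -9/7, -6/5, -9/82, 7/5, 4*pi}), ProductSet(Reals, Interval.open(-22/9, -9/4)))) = ProductSet({-8/5, -3/8, 7/4, 39/7, 35/6, 4*sqrt(5)}, {-6/7, 4*pi})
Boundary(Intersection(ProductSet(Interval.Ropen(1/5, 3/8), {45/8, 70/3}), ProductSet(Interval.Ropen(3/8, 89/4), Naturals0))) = EmptySet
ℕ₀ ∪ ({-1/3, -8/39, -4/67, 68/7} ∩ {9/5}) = ℕ₀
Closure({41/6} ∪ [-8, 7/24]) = [-8, 7/24] ∪ {41/6}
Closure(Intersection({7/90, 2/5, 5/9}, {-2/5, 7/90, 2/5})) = {7/90, 2/5}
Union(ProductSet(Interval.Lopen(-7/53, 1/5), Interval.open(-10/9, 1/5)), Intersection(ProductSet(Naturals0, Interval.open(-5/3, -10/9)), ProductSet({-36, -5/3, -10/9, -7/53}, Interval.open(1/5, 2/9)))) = ProductSet(Interval.Lopen(-7/53, 1/5), Interval.open(-10/9, 1/5))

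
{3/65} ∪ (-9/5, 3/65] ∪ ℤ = ℤ ∪ (-9/5, 3/65]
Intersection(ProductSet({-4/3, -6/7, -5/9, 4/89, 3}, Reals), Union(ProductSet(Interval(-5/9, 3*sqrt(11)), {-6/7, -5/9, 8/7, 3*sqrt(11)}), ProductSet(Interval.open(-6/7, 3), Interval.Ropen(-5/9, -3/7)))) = Union(ProductSet({-5/9, 4/89}, Interval.Ropen(-5/9, -3/7)), ProductSet({-5/9, 4/89, 3}, {-6/7, -5/9, 8/7, 3*sqrt(11)}))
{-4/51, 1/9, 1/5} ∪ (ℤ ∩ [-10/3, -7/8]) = {-3, -2, -1} ∪ {-4/51, 1/9, 1/5}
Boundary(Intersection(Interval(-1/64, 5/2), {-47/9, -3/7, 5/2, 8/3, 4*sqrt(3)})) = {5/2}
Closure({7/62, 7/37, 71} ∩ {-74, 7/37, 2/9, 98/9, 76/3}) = {7/37}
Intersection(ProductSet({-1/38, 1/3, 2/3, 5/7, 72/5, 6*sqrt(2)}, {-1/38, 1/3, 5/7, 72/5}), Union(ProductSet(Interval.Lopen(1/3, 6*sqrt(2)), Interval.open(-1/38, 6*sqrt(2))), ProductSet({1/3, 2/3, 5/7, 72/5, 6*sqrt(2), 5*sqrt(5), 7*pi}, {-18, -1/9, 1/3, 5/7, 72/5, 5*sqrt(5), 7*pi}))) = ProductSet({1/3, 2/3, 5/7, 72/5, 6*sqrt(2)}, {1/3, 5/7, 72/5})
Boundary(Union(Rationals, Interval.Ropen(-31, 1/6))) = Union(Interval(-oo, -31), Interval(1/6, oo))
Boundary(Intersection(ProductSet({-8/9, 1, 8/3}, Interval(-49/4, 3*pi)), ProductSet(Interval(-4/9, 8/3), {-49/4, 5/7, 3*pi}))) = ProductSet({1, 8/3}, {-49/4, 5/7, 3*pi})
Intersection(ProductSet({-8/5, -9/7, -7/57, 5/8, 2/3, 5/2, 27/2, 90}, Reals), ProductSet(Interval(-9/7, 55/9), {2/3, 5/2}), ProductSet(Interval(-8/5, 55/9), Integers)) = EmptySet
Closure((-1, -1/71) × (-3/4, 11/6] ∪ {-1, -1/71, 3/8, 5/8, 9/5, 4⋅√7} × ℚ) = ([-1, -1/71] × {-3/4, 11/6}) ∪ ((-1, -1/71) × (-3/4, 11/6]) ∪ ({-1, -1/71, 3/8, 5/8, 9/5, 4⋅√7} × ℝ)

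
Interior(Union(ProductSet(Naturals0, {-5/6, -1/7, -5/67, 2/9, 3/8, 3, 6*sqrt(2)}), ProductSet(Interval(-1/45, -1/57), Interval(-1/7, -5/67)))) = ProductSet(Interval.open(-1/45, -1/57), Interval.open(-1/7, -5/67))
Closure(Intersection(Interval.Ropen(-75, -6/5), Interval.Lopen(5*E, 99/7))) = EmptySet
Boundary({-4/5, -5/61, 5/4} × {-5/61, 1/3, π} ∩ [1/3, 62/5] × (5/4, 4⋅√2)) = {5/4} × {π}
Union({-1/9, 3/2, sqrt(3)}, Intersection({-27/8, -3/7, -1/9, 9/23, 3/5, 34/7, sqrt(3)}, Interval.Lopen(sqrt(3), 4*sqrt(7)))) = {-1/9, 3/2, 34/7, sqrt(3)}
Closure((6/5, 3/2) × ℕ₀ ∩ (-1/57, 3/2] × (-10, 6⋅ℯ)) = [6/5, 3/2] × {0, 1, …, 16}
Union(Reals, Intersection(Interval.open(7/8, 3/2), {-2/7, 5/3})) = Reals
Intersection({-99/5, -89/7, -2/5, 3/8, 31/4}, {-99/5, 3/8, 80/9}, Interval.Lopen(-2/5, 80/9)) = {3/8}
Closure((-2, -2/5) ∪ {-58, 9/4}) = {-58, 9/4} ∪ [-2, -2/5]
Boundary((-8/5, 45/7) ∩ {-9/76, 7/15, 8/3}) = {-9/76, 7/15, 8/3}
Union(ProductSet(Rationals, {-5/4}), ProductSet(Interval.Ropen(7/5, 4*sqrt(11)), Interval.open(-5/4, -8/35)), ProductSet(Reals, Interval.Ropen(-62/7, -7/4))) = Union(ProductSet(Interval.Ropen(7/5, 4*sqrt(11)), Interval.open(-5/4, -8/35)), ProductSet(Rationals, {-5/4}), ProductSet(Reals, Interval.Ropen(-62/7, -7/4)))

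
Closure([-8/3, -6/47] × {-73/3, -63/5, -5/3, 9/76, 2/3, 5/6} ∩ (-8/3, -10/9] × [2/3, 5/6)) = [-8/3, -10/9] × {2/3}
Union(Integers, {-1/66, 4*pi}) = Union({-1/66, 4*pi}, Integers)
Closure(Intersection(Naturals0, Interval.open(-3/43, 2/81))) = Range(0, 1, 1)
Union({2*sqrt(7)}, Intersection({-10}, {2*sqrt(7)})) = {2*sqrt(7)}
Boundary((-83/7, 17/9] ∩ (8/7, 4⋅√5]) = {8/7, 17/9}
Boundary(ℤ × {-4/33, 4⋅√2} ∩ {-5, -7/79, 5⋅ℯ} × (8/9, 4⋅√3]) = {-5} × {4⋅√2}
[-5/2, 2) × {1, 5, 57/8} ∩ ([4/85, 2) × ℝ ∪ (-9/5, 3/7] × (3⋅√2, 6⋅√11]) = ((-9/5, 3/7] × {5, 57/8}) ∪ ([4/85, 2) × {1, 5, 57/8})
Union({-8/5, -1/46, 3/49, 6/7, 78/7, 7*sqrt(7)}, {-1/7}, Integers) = Union({-8/5, -1/7, -1/46, 3/49, 6/7, 78/7, 7*sqrt(7)}, Integers)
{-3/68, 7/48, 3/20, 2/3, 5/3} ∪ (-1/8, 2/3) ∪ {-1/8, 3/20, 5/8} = [-1/8, 2/3] ∪ {5/3}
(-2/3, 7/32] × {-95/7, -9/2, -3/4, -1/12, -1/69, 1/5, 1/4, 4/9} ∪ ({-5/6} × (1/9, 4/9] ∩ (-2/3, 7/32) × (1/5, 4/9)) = (-2/3, 7/32] × {-95/7, -9/2, -3/4, -1/12, -1/69, 1/5, 1/4, 4/9}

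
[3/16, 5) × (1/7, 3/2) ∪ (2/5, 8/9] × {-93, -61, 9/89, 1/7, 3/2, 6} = ([3/16, 5) × (1/7, 3/2)) ∪ ((2/5, 8/9] × {-93, -61, 9/89, 1/7, 3/2, 6})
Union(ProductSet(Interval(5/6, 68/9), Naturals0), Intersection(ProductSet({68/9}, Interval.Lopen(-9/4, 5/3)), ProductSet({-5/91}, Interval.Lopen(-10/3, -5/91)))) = ProductSet(Interval(5/6, 68/9), Naturals0)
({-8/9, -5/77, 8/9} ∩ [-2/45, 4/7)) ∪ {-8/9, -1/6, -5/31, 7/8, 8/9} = {-8/9, -1/6, -5/31, 7/8, 8/9}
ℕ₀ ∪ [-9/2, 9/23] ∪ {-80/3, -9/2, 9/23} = {-80/3} ∪ [-9/2, 9/23] ∪ ℕ₀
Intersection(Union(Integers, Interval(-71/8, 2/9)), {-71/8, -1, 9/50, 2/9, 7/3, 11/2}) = {-71/8, -1, 9/50, 2/9}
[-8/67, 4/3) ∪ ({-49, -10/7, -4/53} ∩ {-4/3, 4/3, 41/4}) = [-8/67, 4/3)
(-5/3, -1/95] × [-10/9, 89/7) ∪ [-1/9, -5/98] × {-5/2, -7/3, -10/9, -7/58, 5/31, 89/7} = ((-5/3, -1/95] × [-10/9, 89/7)) ∪ ([-1/9, -5/98] × {-5/2, -7/3, -10/9, -7/58, 5/31, 89/7})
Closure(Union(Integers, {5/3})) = Union({5/3}, Integers)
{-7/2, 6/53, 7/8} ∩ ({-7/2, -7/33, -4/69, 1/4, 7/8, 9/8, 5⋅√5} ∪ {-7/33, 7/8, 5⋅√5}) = {-7/2, 7/8}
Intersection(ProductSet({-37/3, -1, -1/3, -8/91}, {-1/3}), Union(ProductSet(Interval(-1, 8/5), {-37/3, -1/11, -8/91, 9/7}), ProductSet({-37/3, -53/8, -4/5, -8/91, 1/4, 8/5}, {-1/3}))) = ProductSet({-37/3, -8/91}, {-1/3})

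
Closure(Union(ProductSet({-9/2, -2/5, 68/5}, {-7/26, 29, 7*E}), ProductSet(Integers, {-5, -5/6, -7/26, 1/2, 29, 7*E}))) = Union(ProductSet({-9/2, -2/5, 68/5}, {-7/26, 29, 7*E}), ProductSet(Integers, {-5, -5/6, -7/26, 1/2, 29, 7*E}))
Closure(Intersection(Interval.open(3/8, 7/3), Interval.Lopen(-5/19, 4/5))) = Interval(3/8, 4/5)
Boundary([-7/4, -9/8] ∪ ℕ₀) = {-7/4, -9/8} ∪ (ℕ₀ \ (-7/4, -9/8))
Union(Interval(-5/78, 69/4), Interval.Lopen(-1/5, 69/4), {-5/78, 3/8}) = Interval.Lopen(-1/5, 69/4)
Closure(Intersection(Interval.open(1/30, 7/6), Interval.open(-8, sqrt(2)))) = Interval(1/30, 7/6)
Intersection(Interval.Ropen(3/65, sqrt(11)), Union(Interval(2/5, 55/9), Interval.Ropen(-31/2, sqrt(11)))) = Interval.Ropen(3/65, sqrt(11))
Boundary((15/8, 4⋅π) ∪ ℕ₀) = {15/8, 4⋅π} ∪ (ℕ₀ \ (15/8, 4⋅π))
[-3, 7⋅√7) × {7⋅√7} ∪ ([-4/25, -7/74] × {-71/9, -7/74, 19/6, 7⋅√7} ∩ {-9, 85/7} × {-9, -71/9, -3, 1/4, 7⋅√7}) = [-3, 7⋅√7) × {7⋅√7}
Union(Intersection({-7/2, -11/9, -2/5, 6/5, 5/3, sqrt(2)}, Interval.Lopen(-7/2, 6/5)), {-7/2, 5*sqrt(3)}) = {-7/2, -11/9, -2/5, 6/5, 5*sqrt(3)}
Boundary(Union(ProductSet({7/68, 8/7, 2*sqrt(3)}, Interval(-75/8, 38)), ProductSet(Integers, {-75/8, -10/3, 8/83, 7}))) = Union(ProductSet({7/68, 8/7, 2*sqrt(3)}, Interval(-75/8, 38)), ProductSet(Integers, {-75/8, -10/3, 8/83, 7}))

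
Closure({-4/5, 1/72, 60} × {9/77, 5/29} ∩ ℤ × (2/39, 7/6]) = {60} × {9/77, 5/29}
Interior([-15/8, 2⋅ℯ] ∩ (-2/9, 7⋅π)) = (-2/9, 2⋅ℯ)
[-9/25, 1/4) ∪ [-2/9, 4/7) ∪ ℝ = (-∞, ∞)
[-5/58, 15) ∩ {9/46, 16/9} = {9/46, 16/9}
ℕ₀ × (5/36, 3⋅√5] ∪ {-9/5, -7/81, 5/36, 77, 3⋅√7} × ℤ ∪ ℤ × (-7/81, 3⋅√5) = (ℤ × (-7/81, 3⋅√5)) ∪ (ℕ₀ × (5/36, 3⋅√5]) ∪ ({-9/5, -7/81, 5/36, 77, 3⋅√7} × ℤ)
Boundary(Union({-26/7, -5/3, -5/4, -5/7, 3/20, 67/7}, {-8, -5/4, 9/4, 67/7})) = {-8, -26/7, -5/3, -5/4, -5/7, 3/20, 9/4, 67/7}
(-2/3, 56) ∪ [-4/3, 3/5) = [-4/3, 56)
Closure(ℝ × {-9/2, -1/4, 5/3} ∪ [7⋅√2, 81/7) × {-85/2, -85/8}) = (ℝ × {-9/2, -1/4, 5/3}) ∪ ([7⋅√2, 81/7] × {-85/2, -85/8})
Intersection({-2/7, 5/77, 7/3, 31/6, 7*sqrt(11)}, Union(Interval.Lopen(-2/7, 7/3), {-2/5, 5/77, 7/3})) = {5/77, 7/3}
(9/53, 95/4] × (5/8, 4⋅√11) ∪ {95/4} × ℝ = ({95/4} × ℝ) ∪ ((9/53, 95/4] × (5/8, 4⋅√11))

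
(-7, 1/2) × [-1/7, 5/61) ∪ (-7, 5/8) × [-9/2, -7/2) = ((-7, 1/2) × [-1/7, 5/61)) ∪ ((-7, 5/8) × [-9/2, -7/2))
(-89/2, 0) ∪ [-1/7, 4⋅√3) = (-89/2, 4⋅√3)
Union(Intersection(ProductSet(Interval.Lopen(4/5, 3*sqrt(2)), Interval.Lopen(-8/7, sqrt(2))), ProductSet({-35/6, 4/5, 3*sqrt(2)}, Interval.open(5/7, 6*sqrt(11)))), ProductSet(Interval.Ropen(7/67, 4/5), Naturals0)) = Union(ProductSet({3*sqrt(2)}, Interval.Lopen(5/7, sqrt(2))), ProductSet(Interval.Ropen(7/67, 4/5), Naturals0))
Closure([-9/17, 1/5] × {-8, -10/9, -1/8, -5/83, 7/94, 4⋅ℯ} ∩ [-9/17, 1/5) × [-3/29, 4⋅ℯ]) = [-9/17, 1/5] × {-5/83, 7/94, 4⋅ℯ}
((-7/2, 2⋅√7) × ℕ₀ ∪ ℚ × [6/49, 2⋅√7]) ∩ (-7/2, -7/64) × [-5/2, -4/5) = ∅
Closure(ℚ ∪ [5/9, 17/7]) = ℚ ∪ (-∞, ∞)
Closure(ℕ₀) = ℕ₀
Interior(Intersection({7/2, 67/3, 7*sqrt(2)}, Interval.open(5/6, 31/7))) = EmptySet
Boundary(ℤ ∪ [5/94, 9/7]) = {5/94, 9/7} ∪ (ℤ \ (5/94, 9/7))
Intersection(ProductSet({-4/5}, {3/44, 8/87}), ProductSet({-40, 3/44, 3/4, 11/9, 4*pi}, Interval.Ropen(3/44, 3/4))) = EmptySet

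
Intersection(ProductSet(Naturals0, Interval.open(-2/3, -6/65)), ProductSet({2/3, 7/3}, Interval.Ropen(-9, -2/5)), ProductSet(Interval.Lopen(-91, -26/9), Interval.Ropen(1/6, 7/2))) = EmptySet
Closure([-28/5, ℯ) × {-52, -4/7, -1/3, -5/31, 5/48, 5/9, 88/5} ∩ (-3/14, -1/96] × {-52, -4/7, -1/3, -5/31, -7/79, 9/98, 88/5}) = [-3/14, -1/96] × {-52, -4/7, -1/3, -5/31, 88/5}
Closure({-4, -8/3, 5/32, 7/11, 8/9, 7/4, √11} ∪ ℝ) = ℝ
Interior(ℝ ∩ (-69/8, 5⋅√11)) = (-69/8, 5⋅√11)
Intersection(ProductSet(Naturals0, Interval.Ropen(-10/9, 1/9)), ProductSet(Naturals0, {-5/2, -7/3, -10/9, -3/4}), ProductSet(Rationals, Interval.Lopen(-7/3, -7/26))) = ProductSet(Naturals0, {-10/9, -3/4})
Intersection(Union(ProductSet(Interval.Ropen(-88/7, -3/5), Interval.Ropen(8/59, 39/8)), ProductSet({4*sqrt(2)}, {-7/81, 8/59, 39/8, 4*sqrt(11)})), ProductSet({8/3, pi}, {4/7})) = EmptySet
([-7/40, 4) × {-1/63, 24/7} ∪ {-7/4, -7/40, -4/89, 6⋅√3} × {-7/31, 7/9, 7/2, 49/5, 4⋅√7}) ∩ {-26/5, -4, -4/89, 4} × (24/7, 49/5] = {-4/89} × {7/2, 49/5}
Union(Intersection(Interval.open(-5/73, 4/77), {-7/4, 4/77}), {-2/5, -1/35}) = {-2/5, -1/35}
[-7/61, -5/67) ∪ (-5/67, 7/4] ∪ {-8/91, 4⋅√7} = [-7/61, -5/67) ∪ (-5/67, 7/4] ∪ {4⋅√7}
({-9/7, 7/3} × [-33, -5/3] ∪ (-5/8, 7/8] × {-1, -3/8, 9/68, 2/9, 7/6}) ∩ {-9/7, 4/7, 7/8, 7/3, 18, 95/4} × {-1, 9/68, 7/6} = {4/7, 7/8} × {-1, 9/68, 7/6}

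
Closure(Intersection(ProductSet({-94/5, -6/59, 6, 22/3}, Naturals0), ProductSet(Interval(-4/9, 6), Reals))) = ProductSet({-6/59, 6}, Naturals0)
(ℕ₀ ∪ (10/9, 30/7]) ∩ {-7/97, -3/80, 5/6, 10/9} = ∅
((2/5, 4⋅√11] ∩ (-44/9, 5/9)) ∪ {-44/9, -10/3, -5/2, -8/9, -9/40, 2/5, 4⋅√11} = {-44/9, -10/3, -5/2, -8/9, -9/40, 4⋅√11} ∪ [2/5, 5/9)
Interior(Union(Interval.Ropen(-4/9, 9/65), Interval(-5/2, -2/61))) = Interval.open(-5/2, 9/65)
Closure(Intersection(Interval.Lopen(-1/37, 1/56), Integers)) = Range(0, 1, 1)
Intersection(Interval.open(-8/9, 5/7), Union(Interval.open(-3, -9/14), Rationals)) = Union(Intersection(Interval.open(-8/9, 5/7), Rationals), Interval.Lopen(-8/9, -9/14))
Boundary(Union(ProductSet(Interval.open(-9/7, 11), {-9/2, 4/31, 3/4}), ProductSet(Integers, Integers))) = Union(ProductSet(Integers, Integers), ProductSet(Interval(-9/7, 11), {-9/2, 4/31, 3/4}))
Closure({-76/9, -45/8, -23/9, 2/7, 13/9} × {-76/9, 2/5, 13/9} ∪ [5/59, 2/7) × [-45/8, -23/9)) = ({5/59, 2/7} × [-45/8, -23/9]) ∪ ([5/59, 2/7] × {-45/8, -23/9}) ∪ ({-76/9, -45/8, -23/9, 2/7, 13/9} × {-76/9, 2/5, 13/9}) ∪ ([5/59, 2/7) × [-45/8, -23/9))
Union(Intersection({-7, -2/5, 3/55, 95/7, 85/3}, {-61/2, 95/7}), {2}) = {2, 95/7}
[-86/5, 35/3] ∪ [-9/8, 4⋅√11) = [-86/5, 4⋅√11)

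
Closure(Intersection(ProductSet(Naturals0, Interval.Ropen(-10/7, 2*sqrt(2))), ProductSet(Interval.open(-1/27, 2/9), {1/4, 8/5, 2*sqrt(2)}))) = ProductSet(Range(0, 1, 1), {1/4, 8/5})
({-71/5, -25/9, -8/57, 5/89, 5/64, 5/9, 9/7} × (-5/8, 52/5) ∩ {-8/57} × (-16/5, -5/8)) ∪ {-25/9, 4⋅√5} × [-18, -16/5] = {-25/9, 4⋅√5} × [-18, -16/5]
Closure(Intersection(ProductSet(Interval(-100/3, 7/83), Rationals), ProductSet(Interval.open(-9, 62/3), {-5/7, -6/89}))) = ProductSet(Interval(-9, 7/83), {-5/7, -6/89})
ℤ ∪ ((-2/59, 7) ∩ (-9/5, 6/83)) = ℤ ∪ (-2/59, 6/83)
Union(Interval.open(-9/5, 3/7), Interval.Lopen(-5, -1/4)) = Interval.open(-5, 3/7)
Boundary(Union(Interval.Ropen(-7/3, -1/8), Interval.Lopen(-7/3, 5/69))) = {-7/3, 5/69}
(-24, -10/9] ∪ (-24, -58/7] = (-24, -10/9]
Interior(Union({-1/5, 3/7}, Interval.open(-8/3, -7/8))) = Interval.open(-8/3, -7/8)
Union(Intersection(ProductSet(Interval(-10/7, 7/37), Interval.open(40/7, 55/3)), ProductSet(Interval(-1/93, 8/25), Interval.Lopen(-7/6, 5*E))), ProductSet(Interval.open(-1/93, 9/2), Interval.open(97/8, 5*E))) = Union(ProductSet(Interval(-1/93, 7/37), Interval.Lopen(40/7, 5*E)), ProductSet(Interval.open(-1/93, 9/2), Interval.open(97/8, 5*E)))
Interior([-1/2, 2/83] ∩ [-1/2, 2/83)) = (-1/2, 2/83)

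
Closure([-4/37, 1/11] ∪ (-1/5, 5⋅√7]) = [-1/5, 5⋅√7]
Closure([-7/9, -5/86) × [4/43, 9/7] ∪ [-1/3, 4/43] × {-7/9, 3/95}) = ([-1/3, 4/43] × {-7/9, 3/95}) ∪ ([-7/9, -5/86] × [4/43, 9/7])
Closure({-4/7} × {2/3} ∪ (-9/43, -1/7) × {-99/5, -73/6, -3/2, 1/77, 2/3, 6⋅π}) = ({-4/7} × {2/3}) ∪ ([-9/43, -1/7] × {-99/5, -73/6, -3/2, 1/77, 2/3, 6⋅π})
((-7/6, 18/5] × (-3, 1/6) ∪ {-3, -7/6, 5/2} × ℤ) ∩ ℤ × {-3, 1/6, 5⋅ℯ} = {-3} × {-3}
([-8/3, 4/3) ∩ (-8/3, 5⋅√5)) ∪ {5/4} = (-8/3, 4/3)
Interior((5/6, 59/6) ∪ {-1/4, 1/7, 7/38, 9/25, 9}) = (5/6, 59/6)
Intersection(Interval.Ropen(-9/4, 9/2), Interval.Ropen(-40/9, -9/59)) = Interval.Ropen(-9/4, -9/59)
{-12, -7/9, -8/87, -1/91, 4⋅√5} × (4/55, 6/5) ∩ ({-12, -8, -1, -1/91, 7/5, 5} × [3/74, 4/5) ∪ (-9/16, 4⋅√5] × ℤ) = ({-12, -1/91} × (4/55, 4/5)) ∪ ({-8/87, -1/91, 4⋅√5} × {1})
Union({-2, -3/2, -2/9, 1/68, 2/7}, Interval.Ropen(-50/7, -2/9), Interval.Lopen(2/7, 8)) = Union({1/68}, Interval(-50/7, -2/9), Interval(2/7, 8))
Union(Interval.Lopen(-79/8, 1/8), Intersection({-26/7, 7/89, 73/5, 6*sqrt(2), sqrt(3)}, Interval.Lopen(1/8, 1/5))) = Interval.Lopen(-79/8, 1/8)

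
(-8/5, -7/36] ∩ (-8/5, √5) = (-8/5, -7/36]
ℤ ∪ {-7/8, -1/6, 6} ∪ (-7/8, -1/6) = ℤ ∪ [-7/8, -1/6]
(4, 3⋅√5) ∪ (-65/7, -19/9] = (-65/7, -19/9] ∪ (4, 3⋅√5)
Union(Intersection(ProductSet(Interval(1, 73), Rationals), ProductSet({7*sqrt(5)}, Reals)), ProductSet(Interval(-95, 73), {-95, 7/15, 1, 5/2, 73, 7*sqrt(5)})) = Union(ProductSet({7*sqrt(5)}, Rationals), ProductSet(Interval(-95, 73), {-95, 7/15, 1, 5/2, 73, 7*sqrt(5)}))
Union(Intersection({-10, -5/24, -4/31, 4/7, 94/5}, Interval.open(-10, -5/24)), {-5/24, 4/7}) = {-5/24, 4/7}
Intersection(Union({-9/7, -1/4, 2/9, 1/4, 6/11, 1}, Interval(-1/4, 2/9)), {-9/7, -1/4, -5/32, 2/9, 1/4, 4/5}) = {-9/7, -1/4, -5/32, 2/9, 1/4}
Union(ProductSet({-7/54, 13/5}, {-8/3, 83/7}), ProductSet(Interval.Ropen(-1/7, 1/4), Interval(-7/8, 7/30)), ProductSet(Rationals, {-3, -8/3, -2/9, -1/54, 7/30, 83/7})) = Union(ProductSet(Interval.Ropen(-1/7, 1/4), Interval(-7/8, 7/30)), ProductSet(Rationals, {-3, -8/3, -2/9, -1/54, 7/30, 83/7}))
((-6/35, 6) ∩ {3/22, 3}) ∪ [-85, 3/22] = [-85, 3/22] ∪ {3}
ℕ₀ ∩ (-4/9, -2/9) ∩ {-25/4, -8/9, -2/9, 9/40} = ∅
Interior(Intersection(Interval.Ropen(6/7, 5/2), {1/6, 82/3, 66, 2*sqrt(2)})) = EmptySet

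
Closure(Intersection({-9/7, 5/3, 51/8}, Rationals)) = {-9/7, 5/3, 51/8}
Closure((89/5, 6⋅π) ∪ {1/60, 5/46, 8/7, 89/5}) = {1/60, 5/46, 8/7} ∪ [89/5, 6⋅π]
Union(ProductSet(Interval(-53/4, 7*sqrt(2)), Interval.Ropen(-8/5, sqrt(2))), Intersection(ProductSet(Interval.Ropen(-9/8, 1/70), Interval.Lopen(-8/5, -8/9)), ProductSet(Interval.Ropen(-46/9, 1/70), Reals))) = ProductSet(Interval(-53/4, 7*sqrt(2)), Interval.Ropen(-8/5, sqrt(2)))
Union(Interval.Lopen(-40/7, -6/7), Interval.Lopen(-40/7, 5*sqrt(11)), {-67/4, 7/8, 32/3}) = Union({-67/4}, Interval.Lopen(-40/7, 5*sqrt(11)))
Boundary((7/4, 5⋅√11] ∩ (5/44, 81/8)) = {7/4, 81/8}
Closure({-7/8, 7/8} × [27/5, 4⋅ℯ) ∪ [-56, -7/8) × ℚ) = ([-56, -7/8] × ℝ) ∪ ({-7/8, 7/8} × [27/5, 4⋅ℯ])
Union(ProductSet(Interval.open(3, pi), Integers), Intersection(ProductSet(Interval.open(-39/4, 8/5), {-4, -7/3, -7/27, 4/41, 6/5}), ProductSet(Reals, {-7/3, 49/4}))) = Union(ProductSet(Interval.open(-39/4, 8/5), {-7/3}), ProductSet(Interval.open(3, pi), Integers))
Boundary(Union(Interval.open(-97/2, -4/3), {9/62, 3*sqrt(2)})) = {-97/2, -4/3, 9/62, 3*sqrt(2)}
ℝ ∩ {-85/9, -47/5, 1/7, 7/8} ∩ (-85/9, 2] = {-47/5, 1/7, 7/8}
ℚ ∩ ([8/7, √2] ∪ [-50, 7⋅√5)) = ℚ ∩ [-50, 7⋅√5)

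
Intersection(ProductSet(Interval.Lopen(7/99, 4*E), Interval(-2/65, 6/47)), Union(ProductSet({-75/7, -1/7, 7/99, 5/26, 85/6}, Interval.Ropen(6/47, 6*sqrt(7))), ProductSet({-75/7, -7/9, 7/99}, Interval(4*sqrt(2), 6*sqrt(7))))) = ProductSet({5/26}, {6/47})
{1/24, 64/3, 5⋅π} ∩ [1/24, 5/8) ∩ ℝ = {1/24}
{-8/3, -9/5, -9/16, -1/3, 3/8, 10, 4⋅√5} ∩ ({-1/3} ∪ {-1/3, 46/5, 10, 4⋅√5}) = {-1/3, 10, 4⋅√5}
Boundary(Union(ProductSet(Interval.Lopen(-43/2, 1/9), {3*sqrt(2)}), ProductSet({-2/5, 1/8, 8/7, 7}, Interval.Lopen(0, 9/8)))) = Union(ProductSet({-2/5, 1/8, 8/7, 7}, Interval(0, 9/8)), ProductSet(Interval(-43/2, 1/9), {3*sqrt(2)}))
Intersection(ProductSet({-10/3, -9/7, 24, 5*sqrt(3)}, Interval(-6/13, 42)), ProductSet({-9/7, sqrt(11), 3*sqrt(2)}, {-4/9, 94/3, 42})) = ProductSet({-9/7}, {-4/9, 94/3, 42})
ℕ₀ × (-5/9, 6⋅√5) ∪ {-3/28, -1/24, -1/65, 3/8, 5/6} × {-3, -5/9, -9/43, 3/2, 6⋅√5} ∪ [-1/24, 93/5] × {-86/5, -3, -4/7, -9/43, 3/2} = (ℕ₀ × (-5/9, 6⋅√5)) ∪ ([-1/24, 93/5] × {-86/5, -3, -4/7, -9/43, 3/2}) ∪ ({-3/28, -1/24, -1/65, 3/8, 5/6} × {-3, -5/9, -9/43, 3/2, 6⋅√5})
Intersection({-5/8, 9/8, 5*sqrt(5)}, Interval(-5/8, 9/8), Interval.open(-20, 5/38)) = {-5/8}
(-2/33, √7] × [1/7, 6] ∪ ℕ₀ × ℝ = (ℕ₀ × ℝ) ∪ ((-2/33, √7] × [1/7, 6])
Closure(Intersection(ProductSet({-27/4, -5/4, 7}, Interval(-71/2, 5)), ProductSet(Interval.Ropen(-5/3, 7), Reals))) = ProductSet({-5/4}, Interval(-71/2, 5))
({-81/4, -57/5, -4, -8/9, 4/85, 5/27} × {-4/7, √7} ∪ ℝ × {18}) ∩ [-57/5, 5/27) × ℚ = ({-57/5, -4, -8/9, 4/85} × {-4/7}) ∪ ([-57/5, 5/27) × {18})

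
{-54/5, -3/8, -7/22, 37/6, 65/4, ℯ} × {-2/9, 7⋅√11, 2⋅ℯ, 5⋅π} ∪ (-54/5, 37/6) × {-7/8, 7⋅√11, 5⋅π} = ((-54/5, 37/6) × {-7/8, 7⋅√11, 5⋅π}) ∪ ({-54/5, -3/8, -7/22, 37/6, 65/4, ℯ} × {-2/9, 7⋅√11, 2⋅ℯ, 5⋅π})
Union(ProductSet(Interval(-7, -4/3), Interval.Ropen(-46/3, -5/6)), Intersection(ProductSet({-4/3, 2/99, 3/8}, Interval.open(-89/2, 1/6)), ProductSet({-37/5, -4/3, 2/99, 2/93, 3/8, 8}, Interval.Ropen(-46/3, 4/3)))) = Union(ProductSet({-4/3, 2/99, 3/8}, Interval.Ropen(-46/3, 1/6)), ProductSet(Interval(-7, -4/3), Interval.Ropen(-46/3, -5/6)))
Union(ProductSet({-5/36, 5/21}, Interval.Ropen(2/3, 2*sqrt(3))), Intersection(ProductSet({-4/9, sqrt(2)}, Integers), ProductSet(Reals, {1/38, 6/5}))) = ProductSet({-5/36, 5/21}, Interval.Ropen(2/3, 2*sqrt(3)))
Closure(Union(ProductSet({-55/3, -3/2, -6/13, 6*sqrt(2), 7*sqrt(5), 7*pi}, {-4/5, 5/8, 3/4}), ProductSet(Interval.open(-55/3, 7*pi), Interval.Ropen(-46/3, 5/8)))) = Union(ProductSet({-55/3, 7*pi}, Union({3/4}, Interval(-46/3, 5/8))), ProductSet({-55/3, -3/2, -6/13, 6*sqrt(2), 7*sqrt(5), 7*pi}, {-4/5, 5/8, 3/4}), ProductSet(Interval(-55/3, 7*pi), {-46/3, 5/8}), ProductSet(Interval.open(-55/3, 7*pi), Interval.Ropen(-46/3, 5/8)))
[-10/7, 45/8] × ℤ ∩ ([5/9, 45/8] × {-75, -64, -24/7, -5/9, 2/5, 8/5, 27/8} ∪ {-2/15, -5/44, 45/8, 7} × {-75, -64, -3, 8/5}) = ({-2/15, -5/44, 45/8} × {-75, -64, -3}) ∪ ([5/9, 45/8] × {-75, -64})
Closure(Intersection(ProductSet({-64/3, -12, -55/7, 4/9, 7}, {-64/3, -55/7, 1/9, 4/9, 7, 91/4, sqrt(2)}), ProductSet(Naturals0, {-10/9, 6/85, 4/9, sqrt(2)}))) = ProductSet({7}, {4/9, sqrt(2)})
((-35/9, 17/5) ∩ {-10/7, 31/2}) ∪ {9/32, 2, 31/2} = {-10/7, 9/32, 2, 31/2}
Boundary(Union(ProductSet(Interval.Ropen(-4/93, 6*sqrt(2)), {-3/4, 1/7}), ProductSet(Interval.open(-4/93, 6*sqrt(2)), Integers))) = ProductSet(Interval(-4/93, 6*sqrt(2)), Union({-3/4, 1/7}, Integers))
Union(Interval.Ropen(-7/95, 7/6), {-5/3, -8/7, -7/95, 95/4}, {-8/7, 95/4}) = Union({-5/3, -8/7, 95/4}, Interval.Ropen(-7/95, 7/6))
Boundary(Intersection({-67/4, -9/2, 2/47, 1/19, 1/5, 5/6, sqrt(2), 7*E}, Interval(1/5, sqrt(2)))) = {1/5, 5/6, sqrt(2)}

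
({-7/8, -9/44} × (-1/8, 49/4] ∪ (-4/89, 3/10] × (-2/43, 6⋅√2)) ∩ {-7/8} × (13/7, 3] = {-7/8} × (13/7, 3]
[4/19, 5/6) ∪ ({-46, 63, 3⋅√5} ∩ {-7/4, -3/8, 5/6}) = [4/19, 5/6)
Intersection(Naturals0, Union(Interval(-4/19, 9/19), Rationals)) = Union(Naturals0, Range(0, 1, 1))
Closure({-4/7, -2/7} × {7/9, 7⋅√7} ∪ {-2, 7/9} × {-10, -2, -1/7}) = ({-2, 7/9} × {-10, -2, -1/7}) ∪ ({-4/7, -2/7} × {7/9, 7⋅√7})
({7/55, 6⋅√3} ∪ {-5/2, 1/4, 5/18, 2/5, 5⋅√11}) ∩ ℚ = {-5/2, 7/55, 1/4, 5/18, 2/5}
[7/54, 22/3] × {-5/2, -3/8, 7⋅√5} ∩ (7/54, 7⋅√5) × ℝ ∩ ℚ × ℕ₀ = ∅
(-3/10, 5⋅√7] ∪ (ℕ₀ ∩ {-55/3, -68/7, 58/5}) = (-3/10, 5⋅√7]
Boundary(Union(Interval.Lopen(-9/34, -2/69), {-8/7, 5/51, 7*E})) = {-8/7, -9/34, -2/69, 5/51, 7*E}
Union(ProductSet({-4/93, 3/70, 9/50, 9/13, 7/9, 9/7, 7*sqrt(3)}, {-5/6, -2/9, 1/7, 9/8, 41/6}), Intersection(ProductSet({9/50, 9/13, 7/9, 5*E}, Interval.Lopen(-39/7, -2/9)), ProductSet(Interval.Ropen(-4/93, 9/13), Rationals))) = Union(ProductSet({9/50}, Intersection(Interval.Lopen(-39/7, -2/9), Rationals)), ProductSet({-4/93, 3/70, 9/50, 9/13, 7/9, 9/7, 7*sqrt(3)}, {-5/6, -2/9, 1/7, 9/8, 41/6}))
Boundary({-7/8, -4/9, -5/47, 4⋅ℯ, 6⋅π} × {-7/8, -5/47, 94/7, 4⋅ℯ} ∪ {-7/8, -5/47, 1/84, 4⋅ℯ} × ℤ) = ({-7/8, -5/47, 1/84, 4⋅ℯ} × ℤ) ∪ ({-7/8, -4/9, -5/47, 4⋅ℯ, 6⋅π} × {-7/8, -5/47, 94/7, 4⋅ℯ})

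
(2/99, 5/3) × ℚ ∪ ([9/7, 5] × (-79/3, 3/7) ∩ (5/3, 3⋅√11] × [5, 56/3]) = (2/99, 5/3) × ℚ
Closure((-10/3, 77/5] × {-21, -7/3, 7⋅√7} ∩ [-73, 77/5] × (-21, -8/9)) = [-10/3, 77/5] × {-7/3}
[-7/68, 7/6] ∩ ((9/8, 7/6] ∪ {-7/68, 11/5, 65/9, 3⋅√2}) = {-7/68} ∪ (9/8, 7/6]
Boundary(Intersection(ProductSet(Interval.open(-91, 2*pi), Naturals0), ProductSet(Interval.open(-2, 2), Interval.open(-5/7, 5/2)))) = ProductSet(Interval(-2, 2), Range(0, 3, 1))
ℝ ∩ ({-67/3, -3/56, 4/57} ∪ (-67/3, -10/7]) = [-67/3, -10/7] ∪ {-3/56, 4/57}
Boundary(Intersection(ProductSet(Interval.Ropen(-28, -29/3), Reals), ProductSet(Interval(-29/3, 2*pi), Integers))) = EmptySet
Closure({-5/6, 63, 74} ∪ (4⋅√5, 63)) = {-5/6, 74} ∪ [4⋅√5, 63]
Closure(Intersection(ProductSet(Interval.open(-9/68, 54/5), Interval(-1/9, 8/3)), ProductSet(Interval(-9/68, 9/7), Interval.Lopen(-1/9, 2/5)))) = Union(ProductSet({-9/68, 9/7}, Interval(-1/9, 2/5)), ProductSet(Interval(-9/68, 9/7), {-1/9, 2/5}), ProductSet(Interval.Lopen(-9/68, 9/7), Interval.Lopen(-1/9, 2/5)))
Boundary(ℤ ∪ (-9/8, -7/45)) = {-9/8, -7/45} ∪ (ℤ \ (-9/8, -7/45))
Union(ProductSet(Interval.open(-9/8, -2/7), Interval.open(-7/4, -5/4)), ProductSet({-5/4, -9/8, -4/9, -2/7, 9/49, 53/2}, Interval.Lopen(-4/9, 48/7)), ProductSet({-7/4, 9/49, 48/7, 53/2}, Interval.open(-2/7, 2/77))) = Union(ProductSet({-7/4, 9/49, 48/7, 53/2}, Interval.open(-2/7, 2/77)), ProductSet({-5/4, -9/8, -4/9, -2/7, 9/49, 53/2}, Interval.Lopen(-4/9, 48/7)), ProductSet(Interval.open(-9/8, -2/7), Interval.open(-7/4, -5/4)))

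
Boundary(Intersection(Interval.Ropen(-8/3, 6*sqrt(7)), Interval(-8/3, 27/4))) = {-8/3, 27/4}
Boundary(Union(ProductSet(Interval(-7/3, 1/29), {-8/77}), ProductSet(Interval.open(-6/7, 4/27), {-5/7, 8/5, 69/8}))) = Union(ProductSet(Interval(-7/3, 1/29), {-8/77}), ProductSet(Interval(-6/7, 4/27), {-5/7, 8/5, 69/8}))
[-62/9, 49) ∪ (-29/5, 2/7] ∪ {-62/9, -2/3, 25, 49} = [-62/9, 49]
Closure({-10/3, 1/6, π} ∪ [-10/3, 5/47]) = [-10/3, 5/47] ∪ {1/6, π}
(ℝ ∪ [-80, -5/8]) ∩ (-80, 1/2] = (-80, 1/2]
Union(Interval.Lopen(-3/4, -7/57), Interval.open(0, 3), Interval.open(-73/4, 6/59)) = Interval.open(-73/4, 3)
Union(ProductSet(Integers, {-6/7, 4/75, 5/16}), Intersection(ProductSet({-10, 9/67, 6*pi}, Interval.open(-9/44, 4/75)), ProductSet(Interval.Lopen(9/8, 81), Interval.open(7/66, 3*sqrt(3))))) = ProductSet(Integers, {-6/7, 4/75, 5/16})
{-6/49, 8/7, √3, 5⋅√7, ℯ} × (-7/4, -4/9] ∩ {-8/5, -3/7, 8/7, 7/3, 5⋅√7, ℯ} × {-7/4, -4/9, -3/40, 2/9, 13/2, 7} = {8/7, 5⋅√7, ℯ} × {-4/9}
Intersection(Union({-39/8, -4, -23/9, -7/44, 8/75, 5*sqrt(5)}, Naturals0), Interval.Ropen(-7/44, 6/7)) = Union({-7/44, 8/75}, Range(0, 1, 1))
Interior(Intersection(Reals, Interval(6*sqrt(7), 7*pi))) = Interval.open(6*sqrt(7), 7*pi)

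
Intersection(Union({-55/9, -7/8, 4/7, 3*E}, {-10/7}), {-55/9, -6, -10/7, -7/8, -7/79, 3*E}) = {-55/9, -10/7, -7/8, 3*E}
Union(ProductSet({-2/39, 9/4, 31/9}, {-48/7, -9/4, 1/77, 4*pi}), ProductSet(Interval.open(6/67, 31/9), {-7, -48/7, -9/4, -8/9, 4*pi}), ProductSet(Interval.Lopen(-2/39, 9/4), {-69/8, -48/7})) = Union(ProductSet({-2/39, 9/4, 31/9}, {-48/7, -9/4, 1/77, 4*pi}), ProductSet(Interval.Lopen(-2/39, 9/4), {-69/8, -48/7}), ProductSet(Interval.open(6/67, 31/9), {-7, -48/7, -9/4, -8/9, 4*pi}))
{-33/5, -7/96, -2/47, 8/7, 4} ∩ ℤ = {4}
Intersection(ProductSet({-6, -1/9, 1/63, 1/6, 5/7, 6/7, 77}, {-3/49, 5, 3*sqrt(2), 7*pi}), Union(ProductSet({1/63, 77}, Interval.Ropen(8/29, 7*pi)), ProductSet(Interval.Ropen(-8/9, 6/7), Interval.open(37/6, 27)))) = Union(ProductSet({1/63, 77}, {5, 3*sqrt(2)}), ProductSet({-1/9, 1/63, 1/6, 5/7}, {7*pi}))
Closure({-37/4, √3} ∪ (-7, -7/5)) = {-37/4, √3} ∪ [-7, -7/5]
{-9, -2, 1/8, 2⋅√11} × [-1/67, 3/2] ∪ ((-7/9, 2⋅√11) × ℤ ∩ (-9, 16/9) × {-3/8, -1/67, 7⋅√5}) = {-9, -2, 1/8, 2⋅√11} × [-1/67, 3/2]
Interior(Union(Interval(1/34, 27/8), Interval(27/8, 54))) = Interval.open(1/34, 54)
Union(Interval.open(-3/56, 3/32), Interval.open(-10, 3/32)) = Interval.open(-10, 3/32)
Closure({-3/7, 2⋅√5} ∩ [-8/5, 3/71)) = {-3/7}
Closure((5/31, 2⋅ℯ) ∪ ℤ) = ℤ ∪ [5/31, 2⋅ℯ]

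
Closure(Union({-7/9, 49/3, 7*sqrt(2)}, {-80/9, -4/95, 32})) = {-80/9, -7/9, -4/95, 49/3, 32, 7*sqrt(2)}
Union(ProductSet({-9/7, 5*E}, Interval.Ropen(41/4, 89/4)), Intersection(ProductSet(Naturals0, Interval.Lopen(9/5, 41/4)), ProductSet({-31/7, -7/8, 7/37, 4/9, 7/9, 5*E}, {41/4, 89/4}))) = ProductSet({-9/7, 5*E}, Interval.Ropen(41/4, 89/4))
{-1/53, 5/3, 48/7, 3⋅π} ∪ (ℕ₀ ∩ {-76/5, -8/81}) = {-1/53, 5/3, 48/7, 3⋅π}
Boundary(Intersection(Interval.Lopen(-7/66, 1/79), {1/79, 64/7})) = {1/79}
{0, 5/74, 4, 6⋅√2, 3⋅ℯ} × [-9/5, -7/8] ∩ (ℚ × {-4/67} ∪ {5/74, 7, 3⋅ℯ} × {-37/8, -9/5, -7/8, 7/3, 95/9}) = {5/74, 3⋅ℯ} × {-9/5, -7/8}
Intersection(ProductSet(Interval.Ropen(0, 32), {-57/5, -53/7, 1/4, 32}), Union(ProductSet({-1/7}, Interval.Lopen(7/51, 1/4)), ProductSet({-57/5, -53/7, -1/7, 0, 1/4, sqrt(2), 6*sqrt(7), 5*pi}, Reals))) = ProductSet({0, 1/4, sqrt(2), 6*sqrt(7), 5*pi}, {-57/5, -53/7, 1/4, 32})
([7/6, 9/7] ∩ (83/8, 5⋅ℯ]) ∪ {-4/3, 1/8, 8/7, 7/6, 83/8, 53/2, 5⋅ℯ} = {-4/3, 1/8, 8/7, 7/6, 83/8, 53/2, 5⋅ℯ}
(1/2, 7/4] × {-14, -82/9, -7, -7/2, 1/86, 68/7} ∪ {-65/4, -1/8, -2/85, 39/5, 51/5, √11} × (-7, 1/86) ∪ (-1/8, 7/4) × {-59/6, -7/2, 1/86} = ((-1/8, 7/4) × {-59/6, -7/2, 1/86}) ∪ ((1/2, 7/4] × {-14, -82/9, -7, -7/2, 1/86, 68/7}) ∪ ({-65/4, -1/8, -2/85, 39/5, 51/5, √11} × (-7, 1/86))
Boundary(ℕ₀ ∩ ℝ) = ℕ₀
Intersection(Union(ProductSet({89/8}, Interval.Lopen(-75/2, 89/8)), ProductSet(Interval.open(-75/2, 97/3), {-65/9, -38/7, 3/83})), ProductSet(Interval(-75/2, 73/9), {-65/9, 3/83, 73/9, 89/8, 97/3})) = ProductSet(Interval.Lopen(-75/2, 73/9), {-65/9, 3/83})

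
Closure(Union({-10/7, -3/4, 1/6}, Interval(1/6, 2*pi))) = Union({-10/7, -3/4}, Interval(1/6, 2*pi))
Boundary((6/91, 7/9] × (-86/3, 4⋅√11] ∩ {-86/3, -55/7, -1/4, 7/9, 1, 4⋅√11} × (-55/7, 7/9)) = {7/9} × [-55/7, 7/9]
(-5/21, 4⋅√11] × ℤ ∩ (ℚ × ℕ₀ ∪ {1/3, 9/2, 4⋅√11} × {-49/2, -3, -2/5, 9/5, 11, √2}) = ({1/3, 9/2, 4⋅√11} × {-3, 11}) ∪ ((ℚ ∩ (-5/21, 4⋅√11]) × ℕ₀)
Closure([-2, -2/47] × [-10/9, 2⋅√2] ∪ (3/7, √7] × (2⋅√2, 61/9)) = ({3/7, √7} × [2⋅√2, 61/9]) ∪ ([-2, -2/47] × [-10/9, 2⋅√2]) ∪ ([3/7, √7] × {61/9, 2⋅√2}) ∪ ((3/7, √7] × (2⋅√2, 61/9))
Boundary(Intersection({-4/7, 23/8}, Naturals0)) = EmptySet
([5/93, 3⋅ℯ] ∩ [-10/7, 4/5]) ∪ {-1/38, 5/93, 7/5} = {-1/38, 7/5} ∪ [5/93, 4/5]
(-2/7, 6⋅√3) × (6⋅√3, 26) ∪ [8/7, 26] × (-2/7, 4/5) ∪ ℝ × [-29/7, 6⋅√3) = (ℝ × [-29/7, 6⋅√3)) ∪ ((-2/7, 6⋅√3) × (6⋅√3, 26))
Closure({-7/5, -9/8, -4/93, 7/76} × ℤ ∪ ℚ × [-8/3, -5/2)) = ({-7/5, -9/8, -4/93, 7/76} × ℤ) ∪ (ℝ × [-8/3, -5/2])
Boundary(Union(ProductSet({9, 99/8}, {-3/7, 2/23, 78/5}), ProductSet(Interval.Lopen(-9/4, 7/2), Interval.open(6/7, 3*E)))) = Union(ProductSet({-9/4, 7/2}, Interval(6/7, 3*E)), ProductSet({9, 99/8}, {-3/7, 2/23, 78/5}), ProductSet(Interval(-9/4, 7/2), {6/7, 3*E}))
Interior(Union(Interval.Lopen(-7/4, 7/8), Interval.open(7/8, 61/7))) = Interval.open(-7/4, 61/7)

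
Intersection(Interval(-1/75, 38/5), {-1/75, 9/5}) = {-1/75, 9/5}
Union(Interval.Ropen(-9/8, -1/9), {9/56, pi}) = Union({9/56, pi}, Interval.Ropen(-9/8, -1/9))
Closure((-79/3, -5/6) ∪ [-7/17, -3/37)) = [-79/3, -5/6] ∪ [-7/17, -3/37]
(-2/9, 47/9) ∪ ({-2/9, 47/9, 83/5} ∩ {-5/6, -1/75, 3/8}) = (-2/9, 47/9)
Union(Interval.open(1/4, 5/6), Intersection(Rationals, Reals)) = Union(Interval(1/4, 5/6), Rationals)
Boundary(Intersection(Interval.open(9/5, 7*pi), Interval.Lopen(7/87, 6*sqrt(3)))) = {9/5, 6*sqrt(3)}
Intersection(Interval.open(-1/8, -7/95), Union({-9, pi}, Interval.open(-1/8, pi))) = Interval.open(-1/8, -7/95)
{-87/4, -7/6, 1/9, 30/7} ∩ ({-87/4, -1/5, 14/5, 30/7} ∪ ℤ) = {-87/4, 30/7}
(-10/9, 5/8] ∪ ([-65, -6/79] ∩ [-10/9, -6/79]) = [-10/9, 5/8]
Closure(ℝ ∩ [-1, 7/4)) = [-1, 7/4]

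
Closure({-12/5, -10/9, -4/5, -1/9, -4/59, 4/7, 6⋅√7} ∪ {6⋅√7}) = {-12/5, -10/9, -4/5, -1/9, -4/59, 4/7, 6⋅√7}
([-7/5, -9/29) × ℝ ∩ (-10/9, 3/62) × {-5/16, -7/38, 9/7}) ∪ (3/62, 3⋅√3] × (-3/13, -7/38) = ((-10/9, -9/29) × {-5/16, -7/38, 9/7}) ∪ ((3/62, 3⋅√3] × (-3/13, -7/38))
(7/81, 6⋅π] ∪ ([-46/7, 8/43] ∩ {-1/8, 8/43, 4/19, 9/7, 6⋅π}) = {-1/8} ∪ (7/81, 6⋅π]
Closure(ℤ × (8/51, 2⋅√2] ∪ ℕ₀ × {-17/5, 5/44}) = (ℕ₀ × {-17/5, 5/44}) ∪ (ℤ × [8/51, 2⋅√2])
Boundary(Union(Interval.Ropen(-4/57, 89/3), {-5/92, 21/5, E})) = {-4/57, 89/3}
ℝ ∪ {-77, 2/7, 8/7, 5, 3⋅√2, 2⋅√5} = ℝ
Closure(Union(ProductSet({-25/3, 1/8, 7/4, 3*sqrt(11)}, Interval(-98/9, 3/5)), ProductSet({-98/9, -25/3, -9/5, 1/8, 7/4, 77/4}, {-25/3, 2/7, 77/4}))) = Union(ProductSet({-25/3, 1/8, 7/4, 3*sqrt(11)}, Interval(-98/9, 3/5)), ProductSet({-98/9, -25/3, -9/5, 1/8, 7/4, 77/4}, {-25/3, 2/7, 77/4}))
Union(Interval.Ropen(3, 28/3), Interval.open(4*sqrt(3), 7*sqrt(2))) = Interval.Ropen(3, 7*sqrt(2))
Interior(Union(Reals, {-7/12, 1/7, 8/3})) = Reals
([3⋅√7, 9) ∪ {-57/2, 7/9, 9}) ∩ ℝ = {-57/2, 7/9} ∪ [3⋅√7, 9]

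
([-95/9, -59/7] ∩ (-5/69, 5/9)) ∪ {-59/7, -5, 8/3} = {-59/7, -5, 8/3}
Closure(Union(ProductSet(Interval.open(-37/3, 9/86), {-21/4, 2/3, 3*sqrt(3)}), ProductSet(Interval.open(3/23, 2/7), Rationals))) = Union(ProductSet(Interval(-37/3, 9/86), {-21/4, 2/3, 3*sqrt(3)}), ProductSet(Interval(3/23, 2/7), Reals))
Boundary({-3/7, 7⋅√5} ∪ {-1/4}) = {-3/7, -1/4, 7⋅√5}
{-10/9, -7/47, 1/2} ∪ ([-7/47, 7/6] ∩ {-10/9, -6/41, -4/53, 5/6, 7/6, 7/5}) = {-10/9, -7/47, -6/41, -4/53, 1/2, 5/6, 7/6}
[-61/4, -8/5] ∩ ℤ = {-15, -14, …, -2}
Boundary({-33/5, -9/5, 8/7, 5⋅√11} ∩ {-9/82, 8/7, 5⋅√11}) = {8/7, 5⋅√11}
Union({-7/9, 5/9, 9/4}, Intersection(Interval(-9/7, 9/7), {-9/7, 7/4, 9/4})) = {-9/7, -7/9, 5/9, 9/4}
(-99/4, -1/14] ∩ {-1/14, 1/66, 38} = {-1/14}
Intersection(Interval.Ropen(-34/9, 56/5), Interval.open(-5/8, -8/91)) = Interval.open(-5/8, -8/91)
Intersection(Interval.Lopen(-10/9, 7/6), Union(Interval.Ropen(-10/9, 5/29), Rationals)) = Union(Intersection(Interval.Lopen(-10/9, 7/6), Rationals), Interval.Lopen(-10/9, 5/29))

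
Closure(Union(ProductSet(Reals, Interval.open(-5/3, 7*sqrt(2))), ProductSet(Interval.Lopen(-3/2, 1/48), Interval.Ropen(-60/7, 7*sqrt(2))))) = Union(ProductSet({-3/2, 1/48}, Union({7*sqrt(2)}, Interval(-60/7, -5/3))), ProductSet(Interval(-3/2, 1/48), {-60/7, 7*sqrt(2)}), ProductSet(Interval.Lopen(-3/2, 1/48), Interval.Ropen(-60/7, 7*sqrt(2))), ProductSet(Reals, Interval.Lopen(-5/3, 7*sqrt(2))), ProductSet(Union(Interval(-oo, -3/2), Interval(1/48, oo)), {-5/3, 7*sqrt(2)}))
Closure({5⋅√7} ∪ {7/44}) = {7/44, 5⋅√7}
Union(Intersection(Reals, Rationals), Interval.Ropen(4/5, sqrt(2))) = Union(Interval.Ropen(4/5, sqrt(2)), Rationals)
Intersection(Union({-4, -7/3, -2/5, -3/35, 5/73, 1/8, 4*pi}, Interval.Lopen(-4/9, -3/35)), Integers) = {-4}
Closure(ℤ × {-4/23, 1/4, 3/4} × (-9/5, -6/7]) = ℤ × {-4/23, 1/4, 3/4} × [-9/5, -6/7]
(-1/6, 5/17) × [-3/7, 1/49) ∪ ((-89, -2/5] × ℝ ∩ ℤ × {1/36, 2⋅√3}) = ((-1/6, 5/17) × [-3/7, 1/49)) ∪ ({-88, -87, …, -1} × {1/36, 2⋅√3})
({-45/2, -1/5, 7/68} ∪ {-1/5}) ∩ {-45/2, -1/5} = {-45/2, -1/5}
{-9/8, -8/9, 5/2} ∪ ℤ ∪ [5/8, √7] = ℤ ∪ {-9/8, -8/9} ∪ [5/8, √7]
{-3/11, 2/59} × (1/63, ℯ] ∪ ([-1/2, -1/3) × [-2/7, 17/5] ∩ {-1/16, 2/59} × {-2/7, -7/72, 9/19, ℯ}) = {-3/11, 2/59} × (1/63, ℯ]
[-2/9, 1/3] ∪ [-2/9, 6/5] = [-2/9, 6/5]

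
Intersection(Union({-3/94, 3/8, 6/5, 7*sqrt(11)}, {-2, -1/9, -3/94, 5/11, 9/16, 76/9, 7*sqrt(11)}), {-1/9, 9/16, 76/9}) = {-1/9, 9/16, 76/9}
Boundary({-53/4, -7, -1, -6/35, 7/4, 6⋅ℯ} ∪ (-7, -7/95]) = {-53/4, -7, -7/95, 7/4, 6⋅ℯ}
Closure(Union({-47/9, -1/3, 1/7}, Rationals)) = Reals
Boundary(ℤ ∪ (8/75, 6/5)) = {8/75, 6/5} ∪ (ℤ \ (8/75, 6/5))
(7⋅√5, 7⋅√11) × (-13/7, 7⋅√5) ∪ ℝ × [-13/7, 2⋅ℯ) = (ℝ × [-13/7, 2⋅ℯ)) ∪ ((7⋅√5, 7⋅√11) × (-13/7, 7⋅√5))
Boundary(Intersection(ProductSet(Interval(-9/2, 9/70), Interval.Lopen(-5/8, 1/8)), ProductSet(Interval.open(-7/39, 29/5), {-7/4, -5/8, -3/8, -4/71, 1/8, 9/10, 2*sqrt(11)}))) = ProductSet(Interval(-7/39, 9/70), {-3/8, -4/71, 1/8})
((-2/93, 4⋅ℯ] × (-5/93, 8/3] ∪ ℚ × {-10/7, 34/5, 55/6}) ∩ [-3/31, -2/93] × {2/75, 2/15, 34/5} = (ℚ ∩ [-3/31, -2/93]) × {34/5}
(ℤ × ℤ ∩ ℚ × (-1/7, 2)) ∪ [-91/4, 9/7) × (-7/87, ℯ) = (ℤ × {0, 1}) ∪ ([-91/4, 9/7) × (-7/87, ℯ))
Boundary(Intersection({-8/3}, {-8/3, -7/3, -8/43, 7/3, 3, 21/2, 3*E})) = {-8/3}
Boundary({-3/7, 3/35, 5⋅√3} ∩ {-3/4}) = ∅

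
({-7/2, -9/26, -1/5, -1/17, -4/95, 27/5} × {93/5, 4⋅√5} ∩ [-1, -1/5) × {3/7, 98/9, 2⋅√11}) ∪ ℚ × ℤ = ℚ × ℤ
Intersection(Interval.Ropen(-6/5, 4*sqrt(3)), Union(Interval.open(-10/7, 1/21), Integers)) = Union(Interval.Ropen(-6/5, 1/21), Range(-1, 7, 1))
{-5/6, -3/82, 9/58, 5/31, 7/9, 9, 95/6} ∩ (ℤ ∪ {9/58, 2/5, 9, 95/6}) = {9/58, 9, 95/6}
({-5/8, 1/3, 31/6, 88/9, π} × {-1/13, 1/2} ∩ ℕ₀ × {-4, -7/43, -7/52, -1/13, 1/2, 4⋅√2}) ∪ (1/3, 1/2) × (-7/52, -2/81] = (1/3, 1/2) × (-7/52, -2/81]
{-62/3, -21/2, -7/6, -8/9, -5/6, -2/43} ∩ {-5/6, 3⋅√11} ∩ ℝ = {-5/6}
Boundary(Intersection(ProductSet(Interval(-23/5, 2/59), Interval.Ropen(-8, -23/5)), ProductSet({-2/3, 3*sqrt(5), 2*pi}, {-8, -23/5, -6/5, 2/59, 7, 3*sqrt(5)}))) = ProductSet({-2/3}, {-8})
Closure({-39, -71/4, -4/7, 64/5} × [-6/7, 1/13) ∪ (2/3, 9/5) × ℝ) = ([2/3, 9/5] × ℝ) ∪ ({-39, -71/4, -4/7, 64/5} × [-6/7, 1/13])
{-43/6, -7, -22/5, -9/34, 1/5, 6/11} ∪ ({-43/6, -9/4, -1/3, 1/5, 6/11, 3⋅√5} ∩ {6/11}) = {-43/6, -7, -22/5, -9/34, 1/5, 6/11}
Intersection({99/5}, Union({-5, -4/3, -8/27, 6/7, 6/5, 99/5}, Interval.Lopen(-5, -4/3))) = {99/5}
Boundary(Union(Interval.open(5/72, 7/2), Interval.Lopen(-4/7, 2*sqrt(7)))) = {-4/7, 2*sqrt(7)}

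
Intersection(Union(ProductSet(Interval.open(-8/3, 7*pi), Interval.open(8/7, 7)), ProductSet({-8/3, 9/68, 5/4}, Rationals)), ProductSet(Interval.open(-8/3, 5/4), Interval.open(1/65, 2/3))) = ProductSet({9/68}, Intersection(Interval.open(1/65, 2/3), Rationals))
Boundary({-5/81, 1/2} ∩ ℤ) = ∅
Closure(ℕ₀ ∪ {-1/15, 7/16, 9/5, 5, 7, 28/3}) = {-1/15, 7/16, 9/5, 28/3} ∪ ℕ₀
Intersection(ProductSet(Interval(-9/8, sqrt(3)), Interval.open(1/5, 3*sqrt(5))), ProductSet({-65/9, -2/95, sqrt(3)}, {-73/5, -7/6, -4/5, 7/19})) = ProductSet({-2/95, sqrt(3)}, {7/19})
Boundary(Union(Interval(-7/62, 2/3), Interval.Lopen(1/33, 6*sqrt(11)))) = {-7/62, 6*sqrt(11)}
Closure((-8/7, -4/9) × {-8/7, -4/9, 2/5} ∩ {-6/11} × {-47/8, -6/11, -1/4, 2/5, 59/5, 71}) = {-6/11} × {2/5}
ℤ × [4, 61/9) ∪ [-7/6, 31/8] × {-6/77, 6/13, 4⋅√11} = (ℤ × [4, 61/9)) ∪ ([-7/6, 31/8] × {-6/77, 6/13, 4⋅√11})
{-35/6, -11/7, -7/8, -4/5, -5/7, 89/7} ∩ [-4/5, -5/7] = {-4/5, -5/7}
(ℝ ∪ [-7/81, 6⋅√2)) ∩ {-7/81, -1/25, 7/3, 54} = {-7/81, -1/25, 7/3, 54}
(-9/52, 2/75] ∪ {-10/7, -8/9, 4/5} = {-10/7, -8/9, 4/5} ∪ (-9/52, 2/75]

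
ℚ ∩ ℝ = ℚ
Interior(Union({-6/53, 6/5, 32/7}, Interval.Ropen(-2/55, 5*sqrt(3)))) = Interval.open(-2/55, 5*sqrt(3))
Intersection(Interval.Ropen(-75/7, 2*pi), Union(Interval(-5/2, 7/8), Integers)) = Union(Interval(-5/2, 7/8), Range(-10, 7, 1))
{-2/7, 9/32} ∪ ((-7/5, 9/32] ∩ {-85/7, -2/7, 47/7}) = {-2/7, 9/32}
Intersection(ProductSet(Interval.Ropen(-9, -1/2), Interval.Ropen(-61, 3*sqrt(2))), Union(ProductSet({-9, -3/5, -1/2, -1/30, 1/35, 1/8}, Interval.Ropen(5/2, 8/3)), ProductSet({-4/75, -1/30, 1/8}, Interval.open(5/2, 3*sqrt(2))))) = ProductSet({-9, -3/5}, Interval.Ropen(5/2, 8/3))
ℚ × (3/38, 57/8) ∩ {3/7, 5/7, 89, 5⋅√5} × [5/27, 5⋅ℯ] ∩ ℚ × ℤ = {3/7, 5/7, 89} × {1, 2, …, 7}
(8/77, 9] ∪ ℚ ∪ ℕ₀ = ℚ ∪ [8/77, 9]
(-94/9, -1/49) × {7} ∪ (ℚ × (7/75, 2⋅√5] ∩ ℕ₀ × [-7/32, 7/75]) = (-94/9, -1/49) × {7}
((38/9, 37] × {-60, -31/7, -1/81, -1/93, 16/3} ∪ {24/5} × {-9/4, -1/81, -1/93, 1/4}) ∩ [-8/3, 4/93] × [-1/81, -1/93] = ∅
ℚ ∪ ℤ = ℚ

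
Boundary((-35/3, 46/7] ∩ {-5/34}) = {-5/34}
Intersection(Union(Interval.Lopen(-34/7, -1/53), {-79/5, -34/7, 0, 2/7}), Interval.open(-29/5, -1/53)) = Interval.Ropen(-34/7, -1/53)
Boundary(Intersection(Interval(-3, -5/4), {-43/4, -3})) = {-3}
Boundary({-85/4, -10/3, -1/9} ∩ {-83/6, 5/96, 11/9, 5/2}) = ∅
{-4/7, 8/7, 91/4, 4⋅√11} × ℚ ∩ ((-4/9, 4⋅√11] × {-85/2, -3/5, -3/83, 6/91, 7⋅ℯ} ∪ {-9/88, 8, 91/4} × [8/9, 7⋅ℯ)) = ({91/4} × (ℚ ∩ [8/9, 7⋅ℯ))) ∪ ({8/7, 4⋅√11} × {-85/2, -3/5, -3/83, 6/91})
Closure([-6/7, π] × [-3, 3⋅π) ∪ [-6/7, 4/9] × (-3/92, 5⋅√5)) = ({-6/7, π} × [-3, 3⋅π]) ∪ ({-6/7} × [-3/92, 5⋅√5]) ∪ ([-6/7, π] × [-3, 3⋅π)) ∪ (({-6/7} ∪ [4/9, π]) × {-3, 3⋅π}) ∪ ([-6/7, 4/9] × (-3/92, 5⋅√5])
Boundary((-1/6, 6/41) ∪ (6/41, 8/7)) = {-1/6, 6/41, 8/7}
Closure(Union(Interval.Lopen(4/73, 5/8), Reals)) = Interval(-oo, oo)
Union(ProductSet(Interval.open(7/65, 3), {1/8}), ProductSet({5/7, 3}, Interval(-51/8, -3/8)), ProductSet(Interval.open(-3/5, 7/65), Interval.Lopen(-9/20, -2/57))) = Union(ProductSet({5/7, 3}, Interval(-51/8, -3/8)), ProductSet(Interval.open(-3/5, 7/65), Interval.Lopen(-9/20, -2/57)), ProductSet(Interval.open(7/65, 3), {1/8}))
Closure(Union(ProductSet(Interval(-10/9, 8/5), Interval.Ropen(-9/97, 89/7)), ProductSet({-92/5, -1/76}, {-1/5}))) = Union(ProductSet({-92/5, -1/76}, {-1/5}), ProductSet(Interval(-10/9, 8/5), Interval(-9/97, 89/7)))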